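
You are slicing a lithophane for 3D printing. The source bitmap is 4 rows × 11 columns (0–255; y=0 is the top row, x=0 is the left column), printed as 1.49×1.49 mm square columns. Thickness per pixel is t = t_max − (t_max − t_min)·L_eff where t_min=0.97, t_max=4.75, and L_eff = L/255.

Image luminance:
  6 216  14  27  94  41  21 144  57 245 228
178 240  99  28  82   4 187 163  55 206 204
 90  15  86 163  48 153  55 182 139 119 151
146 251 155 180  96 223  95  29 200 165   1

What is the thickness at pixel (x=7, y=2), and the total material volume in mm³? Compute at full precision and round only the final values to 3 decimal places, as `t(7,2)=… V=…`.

t(7,2)=2.052 V=290.205

span = t_max - t_min = 4.75 - 0.97 = 3.780
L(7,2) = 182, L_eff = 182/255 = 0.713725
t(7,2) = 4.75 - 3.780·0.713725 = 2.052
Σt over all 4·11 pixels = 555547/4250 ≈ 130.7169412
V = pitch²·Σt = 1.49²·555547/4250 = 290.205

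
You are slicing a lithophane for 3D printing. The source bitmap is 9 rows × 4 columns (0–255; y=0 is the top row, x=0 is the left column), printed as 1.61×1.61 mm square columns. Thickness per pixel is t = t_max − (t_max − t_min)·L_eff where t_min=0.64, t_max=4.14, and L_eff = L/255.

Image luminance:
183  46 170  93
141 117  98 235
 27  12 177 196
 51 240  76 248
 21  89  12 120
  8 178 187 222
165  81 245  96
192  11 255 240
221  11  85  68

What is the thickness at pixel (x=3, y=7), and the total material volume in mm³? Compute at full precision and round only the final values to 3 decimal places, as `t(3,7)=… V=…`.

span = t_max - t_min = 4.14 - 0.64 = 3.500
L(3,7) = 240, L_eff = 240/255 = 0.941176
t(3,7) = 4.14 - 3.500·0.941176 = 0.846
Σt over all 9·4 pixels = 72819/850 ≈ 85.6694118
V = pitch²·Σt = 1.61²·72819/850 = 222.064

t(3,7)=0.846 V=222.064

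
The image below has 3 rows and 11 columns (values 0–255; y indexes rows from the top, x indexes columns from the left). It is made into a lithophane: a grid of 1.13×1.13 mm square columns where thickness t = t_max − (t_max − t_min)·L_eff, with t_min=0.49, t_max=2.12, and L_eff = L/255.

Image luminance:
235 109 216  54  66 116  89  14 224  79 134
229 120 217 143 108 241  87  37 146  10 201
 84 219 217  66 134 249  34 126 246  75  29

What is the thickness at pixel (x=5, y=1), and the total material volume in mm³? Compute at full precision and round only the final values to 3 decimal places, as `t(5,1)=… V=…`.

span = t_max - t_min = 2.12 - 0.49 = 1.630
L(5,1) = 241, L_eff = 241/255 = 0.945098
t(5,1) = 2.12 - 1.630·0.945098 = 0.579
Σt over all 3·11 pixels = 537139/12750 ≈ 42.1285490
V = pitch²·Σt = 1.13²·537139/12750 = 53.794

t(5,1)=0.579 V=53.794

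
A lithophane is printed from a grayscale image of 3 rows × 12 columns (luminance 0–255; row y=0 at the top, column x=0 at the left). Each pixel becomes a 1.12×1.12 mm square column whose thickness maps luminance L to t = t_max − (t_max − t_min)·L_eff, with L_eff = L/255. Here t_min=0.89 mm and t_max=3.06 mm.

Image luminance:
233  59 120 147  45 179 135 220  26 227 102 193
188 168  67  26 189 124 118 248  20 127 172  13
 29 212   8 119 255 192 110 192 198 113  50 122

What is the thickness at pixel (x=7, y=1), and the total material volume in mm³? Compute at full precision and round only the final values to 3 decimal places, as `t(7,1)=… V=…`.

t(7,1)=0.950 V=87.523

span = t_max - t_min = 3.06 - 0.89 = 2.170
L(7,1) = 248, L_eff = 248/255 = 0.972549
t(7,1) = 3.06 - 2.170·0.972549 = 0.950
Σt over all 3·12 pixels = 296533/4250 ≈ 69.7724706
V = pitch²·Σt = 1.12²·296533/4250 = 87.523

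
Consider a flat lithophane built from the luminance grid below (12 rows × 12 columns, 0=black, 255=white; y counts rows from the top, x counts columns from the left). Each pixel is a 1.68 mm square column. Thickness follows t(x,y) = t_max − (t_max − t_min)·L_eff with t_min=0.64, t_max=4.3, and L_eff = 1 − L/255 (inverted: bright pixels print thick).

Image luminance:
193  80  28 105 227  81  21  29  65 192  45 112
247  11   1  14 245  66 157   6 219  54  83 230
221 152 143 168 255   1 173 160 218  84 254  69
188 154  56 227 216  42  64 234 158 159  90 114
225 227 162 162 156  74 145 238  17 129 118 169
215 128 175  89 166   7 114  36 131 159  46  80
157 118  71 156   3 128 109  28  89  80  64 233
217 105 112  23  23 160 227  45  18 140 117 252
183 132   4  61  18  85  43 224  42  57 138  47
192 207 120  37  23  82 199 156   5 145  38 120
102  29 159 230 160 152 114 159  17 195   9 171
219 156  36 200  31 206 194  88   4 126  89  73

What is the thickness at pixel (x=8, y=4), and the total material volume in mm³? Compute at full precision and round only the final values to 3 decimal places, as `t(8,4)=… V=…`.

span = t_max - t_min = 4.3 - 0.64 = 3.660
L(8,4) = 17, L_eff = 1 - 17/255 = 0.933333 (inverted)
t(8,4) = 4.3 - 3.660·0.933333 = 0.884
Σt over all 12·12 pixels = 1442771/4250 ≈ 339.4755294
V = pitch²·Σt = 1.68²·1442771/4250 = 958.136

t(8,4)=0.884 V=958.136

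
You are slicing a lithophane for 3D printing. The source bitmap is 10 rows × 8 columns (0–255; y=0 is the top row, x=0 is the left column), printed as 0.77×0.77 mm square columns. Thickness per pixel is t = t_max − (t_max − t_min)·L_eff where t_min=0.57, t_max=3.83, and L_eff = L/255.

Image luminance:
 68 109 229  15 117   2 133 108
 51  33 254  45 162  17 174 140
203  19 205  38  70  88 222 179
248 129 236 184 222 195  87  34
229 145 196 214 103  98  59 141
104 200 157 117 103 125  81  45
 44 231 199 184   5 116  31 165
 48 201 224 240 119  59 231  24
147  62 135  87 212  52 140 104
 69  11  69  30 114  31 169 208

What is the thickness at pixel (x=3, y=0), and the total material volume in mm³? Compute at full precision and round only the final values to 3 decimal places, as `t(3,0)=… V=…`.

span = t_max - t_min = 3.83 - 0.57 = 3.260
L(3,0) = 15, L_eff = 15/255 = 0.058824
t(3,0) = 3.83 - 3.260·0.058824 = 3.638
Σt over all 10·8 pixels = 179.912
V = pitch²·Σt = 0.77²·179.912 = 106.670

t(3,0)=3.638 V=106.670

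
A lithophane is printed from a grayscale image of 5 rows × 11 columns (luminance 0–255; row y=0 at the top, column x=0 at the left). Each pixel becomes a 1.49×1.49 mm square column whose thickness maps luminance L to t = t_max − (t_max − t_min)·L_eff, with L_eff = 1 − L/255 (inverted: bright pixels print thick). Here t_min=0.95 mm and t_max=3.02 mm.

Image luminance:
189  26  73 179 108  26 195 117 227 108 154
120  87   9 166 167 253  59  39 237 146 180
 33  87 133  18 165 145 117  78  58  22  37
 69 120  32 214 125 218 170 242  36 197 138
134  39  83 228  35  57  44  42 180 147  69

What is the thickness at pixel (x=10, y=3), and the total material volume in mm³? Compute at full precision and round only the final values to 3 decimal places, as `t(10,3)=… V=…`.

t(10,3)=2.070 V=230.926

span = t_max - t_min = 3.02 - 0.95 = 2.070
L(10,3) = 138, L_eff = 1 - 138/255 = 0.458824 (inverted)
t(10,3) = 3.02 - 2.070·0.458824 = 2.070
Σt over all 5·11 pixels = 442069/4250 ≈ 104.0162353
V = pitch²·Σt = 1.49²·442069/4250 = 230.926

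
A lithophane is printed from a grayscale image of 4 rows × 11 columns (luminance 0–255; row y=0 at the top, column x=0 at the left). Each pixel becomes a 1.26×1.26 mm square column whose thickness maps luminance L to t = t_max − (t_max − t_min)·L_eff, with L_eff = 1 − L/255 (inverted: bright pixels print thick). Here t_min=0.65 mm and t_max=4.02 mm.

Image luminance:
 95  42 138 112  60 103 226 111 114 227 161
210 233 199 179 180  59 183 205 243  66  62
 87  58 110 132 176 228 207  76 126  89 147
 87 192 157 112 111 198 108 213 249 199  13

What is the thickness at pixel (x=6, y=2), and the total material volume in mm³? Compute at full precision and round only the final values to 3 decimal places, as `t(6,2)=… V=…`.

span = t_max - t_min = 4.02 - 0.65 = 3.370
L(6,2) = 207, L_eff = 1 - 207/255 = 0.188235 (inverted)
t(6,2) = 4.02 - 3.370·0.188235 = 3.386
Σt over all 4·11 pixels = 2846671/25500 ≈ 111.6341569
V = pitch²·Σt = 1.26²·2846671/25500 = 177.230

t(6,2)=3.386 V=177.230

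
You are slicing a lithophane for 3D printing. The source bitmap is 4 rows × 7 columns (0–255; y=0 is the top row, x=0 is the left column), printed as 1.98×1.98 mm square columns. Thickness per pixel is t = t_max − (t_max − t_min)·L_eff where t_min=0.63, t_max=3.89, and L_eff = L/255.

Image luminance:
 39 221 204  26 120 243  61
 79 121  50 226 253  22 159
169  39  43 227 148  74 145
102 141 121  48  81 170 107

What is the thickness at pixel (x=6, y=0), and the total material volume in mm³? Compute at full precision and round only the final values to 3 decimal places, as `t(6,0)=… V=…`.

span = t_max - t_min = 3.89 - 0.63 = 3.260
L(6,0) = 61, L_eff = 61/255 = 0.239216
t(6,0) = 3.89 - 3.260·0.239216 = 3.110
Σt over all 4·7 pixels = 828173/12750 ≈ 64.9547451
V = pitch²·Σt = 1.98²·828173/12750 = 254.649

t(6,0)=3.110 V=254.649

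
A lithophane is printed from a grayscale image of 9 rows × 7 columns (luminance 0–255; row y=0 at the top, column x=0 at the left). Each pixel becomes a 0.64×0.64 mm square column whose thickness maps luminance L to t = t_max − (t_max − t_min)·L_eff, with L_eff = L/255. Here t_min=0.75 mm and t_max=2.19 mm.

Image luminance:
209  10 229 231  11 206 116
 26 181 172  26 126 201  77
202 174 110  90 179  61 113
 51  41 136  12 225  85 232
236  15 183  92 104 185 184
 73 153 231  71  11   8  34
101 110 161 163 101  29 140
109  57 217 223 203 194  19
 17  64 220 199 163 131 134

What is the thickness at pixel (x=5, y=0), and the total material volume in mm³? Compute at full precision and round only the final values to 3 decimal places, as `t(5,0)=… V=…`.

t(5,0)=1.027 V=38.316

span = t_max - t_min = 2.19 - 0.75 = 1.440
L(5,0) = 206, L_eff = 206/255 = 0.807843
t(5,0) = 2.19 - 1.440·0.807843 = 1.027
Σt over all 9·7 pixels = 795129/8500 ≈ 93.5445882
V = pitch²·Σt = 0.64²·795129/8500 = 38.316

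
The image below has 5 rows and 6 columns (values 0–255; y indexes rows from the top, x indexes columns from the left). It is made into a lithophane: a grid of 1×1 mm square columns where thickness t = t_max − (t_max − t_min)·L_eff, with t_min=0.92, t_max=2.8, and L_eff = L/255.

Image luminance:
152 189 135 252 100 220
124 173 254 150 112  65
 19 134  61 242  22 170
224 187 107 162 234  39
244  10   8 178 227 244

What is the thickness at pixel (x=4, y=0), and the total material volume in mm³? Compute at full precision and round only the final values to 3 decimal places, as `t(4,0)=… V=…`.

span = t_max - t_min = 2.8 - 0.92 = 1.880
L(4,0) = 100, L_eff = 100/255 = 0.392157
t(4,0) = 2.8 - 1.880·0.392157 = 2.063
Σt over all 5·6 pixels = 326914/6375 ≈ 51.2806275
V = pitch²·Σt = 1²·326914/6375 = 51.281

t(4,0)=2.063 V=51.281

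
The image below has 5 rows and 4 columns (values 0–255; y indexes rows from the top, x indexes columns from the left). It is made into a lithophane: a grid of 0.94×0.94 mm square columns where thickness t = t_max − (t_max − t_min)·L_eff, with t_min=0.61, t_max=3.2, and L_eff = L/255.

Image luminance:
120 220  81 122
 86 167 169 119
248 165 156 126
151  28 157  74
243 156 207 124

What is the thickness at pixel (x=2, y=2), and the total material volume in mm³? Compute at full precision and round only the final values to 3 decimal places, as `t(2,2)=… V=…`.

t(2,2)=1.616 V=30.354

span = t_max - t_min = 3.2 - 0.61 = 2.590
L(2,2) = 156, L_eff = 156/255 = 0.611765
t(2,2) = 3.2 - 2.590·0.611765 = 1.616
Σt over all 5·4 pixels = 291993/8500 ≈ 34.3521176
V = pitch²·Σt = 0.94²·291993/8500 = 30.354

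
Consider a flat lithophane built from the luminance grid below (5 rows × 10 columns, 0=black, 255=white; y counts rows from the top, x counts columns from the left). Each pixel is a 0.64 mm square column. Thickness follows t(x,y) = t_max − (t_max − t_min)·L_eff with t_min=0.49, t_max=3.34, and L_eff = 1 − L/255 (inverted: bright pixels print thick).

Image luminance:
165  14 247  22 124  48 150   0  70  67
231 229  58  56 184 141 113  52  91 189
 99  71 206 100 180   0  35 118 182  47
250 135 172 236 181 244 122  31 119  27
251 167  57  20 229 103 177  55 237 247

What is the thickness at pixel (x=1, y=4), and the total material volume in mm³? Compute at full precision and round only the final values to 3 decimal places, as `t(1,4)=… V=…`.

span = t_max - t_min = 3.34 - 0.49 = 2.850
L(1,4) = 167, L_eff = 1 - 167/255 = 0.345098 (inverted)
t(1,4) = 3.34 - 2.850·0.345098 = 2.356
Σt over all 5·10 pixels = 162281/1700 ≈ 95.4594118
V = pitch²·Σt = 0.64²·162281/1700 = 39.100

t(1,4)=2.356 V=39.100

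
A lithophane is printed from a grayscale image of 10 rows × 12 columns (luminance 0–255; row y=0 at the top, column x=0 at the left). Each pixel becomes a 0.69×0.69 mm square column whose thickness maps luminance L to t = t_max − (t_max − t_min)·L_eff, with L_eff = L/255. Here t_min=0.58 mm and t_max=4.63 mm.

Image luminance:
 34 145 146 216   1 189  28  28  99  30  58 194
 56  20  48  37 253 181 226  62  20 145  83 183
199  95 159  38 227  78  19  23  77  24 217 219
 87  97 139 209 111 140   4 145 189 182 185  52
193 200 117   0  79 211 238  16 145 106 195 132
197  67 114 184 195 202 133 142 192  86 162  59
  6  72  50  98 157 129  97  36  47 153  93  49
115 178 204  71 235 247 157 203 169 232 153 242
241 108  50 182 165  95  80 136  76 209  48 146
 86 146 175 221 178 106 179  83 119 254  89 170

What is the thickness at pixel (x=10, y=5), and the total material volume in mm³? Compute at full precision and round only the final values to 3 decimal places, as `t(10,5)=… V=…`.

t(10,5)=2.057 V=148.852

span = t_max - t_min = 4.63 - 0.58 = 4.050
L(10,5) = 162, L_eff = 162/255 = 0.635294
t(10,5) = 4.63 - 4.050·0.635294 = 2.057
Σt over all 10·12 pixels = 531501/1700 ≈ 312.6476471
V = pitch²·Σt = 0.69²·531501/1700 = 148.852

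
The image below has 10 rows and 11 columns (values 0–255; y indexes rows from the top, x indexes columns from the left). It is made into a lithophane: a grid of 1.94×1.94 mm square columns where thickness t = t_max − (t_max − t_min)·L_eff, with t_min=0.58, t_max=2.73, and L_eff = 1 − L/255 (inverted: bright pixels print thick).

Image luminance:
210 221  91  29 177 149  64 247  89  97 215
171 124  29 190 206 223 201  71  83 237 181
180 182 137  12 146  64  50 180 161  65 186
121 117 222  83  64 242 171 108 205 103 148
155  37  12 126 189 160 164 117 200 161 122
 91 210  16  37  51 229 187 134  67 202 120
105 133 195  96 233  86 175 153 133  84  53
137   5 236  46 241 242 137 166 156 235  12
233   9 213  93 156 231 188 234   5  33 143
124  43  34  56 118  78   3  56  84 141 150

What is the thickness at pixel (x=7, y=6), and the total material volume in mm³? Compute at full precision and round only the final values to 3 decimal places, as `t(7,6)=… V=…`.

t(7,6)=1.870 V=700.966

span = t_max - t_min = 2.73 - 0.58 = 2.150
L(7,6) = 153, L_eff = 1 - 153/255 = 0.400000 (inverted)
t(7,6) = 2.73 - 2.150·0.400000 = 1.870
Σt over all 10·11 pixels = 316623/1700 ≈ 186.2488235
V = pitch²·Σt = 1.94²·316623/1700 = 700.966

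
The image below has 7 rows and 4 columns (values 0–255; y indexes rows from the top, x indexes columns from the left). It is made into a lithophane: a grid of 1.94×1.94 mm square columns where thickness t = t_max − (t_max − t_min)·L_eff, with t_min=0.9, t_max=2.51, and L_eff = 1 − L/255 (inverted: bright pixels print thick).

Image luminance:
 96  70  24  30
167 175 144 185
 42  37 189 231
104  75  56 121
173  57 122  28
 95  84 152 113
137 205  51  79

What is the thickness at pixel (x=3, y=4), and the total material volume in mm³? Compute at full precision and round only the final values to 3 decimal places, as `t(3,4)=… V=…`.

t(3,4)=1.077 V=167.128

span = t_max - t_min = 2.51 - 0.9 = 1.610
L(3,4) = 28, L_eff = 1 - 28/255 = 0.890196 (inverted)
t(3,4) = 2.51 - 1.610·0.890196 = 1.077
Σt over all 7·4 pixels = 188727/4250 ≈ 44.4063529
V = pitch²·Σt = 1.94²·188727/4250 = 167.128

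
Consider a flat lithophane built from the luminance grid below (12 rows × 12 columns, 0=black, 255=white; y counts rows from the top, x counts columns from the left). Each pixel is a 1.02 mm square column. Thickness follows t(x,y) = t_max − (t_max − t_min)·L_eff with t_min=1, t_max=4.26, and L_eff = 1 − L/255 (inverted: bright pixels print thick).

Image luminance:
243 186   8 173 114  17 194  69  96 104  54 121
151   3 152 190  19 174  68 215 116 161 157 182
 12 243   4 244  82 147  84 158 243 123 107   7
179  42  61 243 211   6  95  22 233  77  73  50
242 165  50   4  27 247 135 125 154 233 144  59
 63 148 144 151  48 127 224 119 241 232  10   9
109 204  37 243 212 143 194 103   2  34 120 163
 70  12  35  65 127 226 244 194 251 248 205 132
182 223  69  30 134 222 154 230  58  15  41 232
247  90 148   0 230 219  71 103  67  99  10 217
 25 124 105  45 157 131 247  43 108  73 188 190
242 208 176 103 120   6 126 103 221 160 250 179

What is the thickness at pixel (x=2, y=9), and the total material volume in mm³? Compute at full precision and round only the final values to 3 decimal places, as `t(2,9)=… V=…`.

t(2,9)=2.892 V=397.319

span = t_max - t_min = 4.26 - 1 = 3.260
L(2,9) = 148, L_eff = 1 - 148/255 = 0.419608 (inverted)
t(2,9) = 4.26 - 3.260·0.419608 = 2.892
Σt over all 12·12 pixels = 2434552/6375 ≈ 381.8905098
V = pitch²·Σt = 1.02²·2434552/6375 = 397.319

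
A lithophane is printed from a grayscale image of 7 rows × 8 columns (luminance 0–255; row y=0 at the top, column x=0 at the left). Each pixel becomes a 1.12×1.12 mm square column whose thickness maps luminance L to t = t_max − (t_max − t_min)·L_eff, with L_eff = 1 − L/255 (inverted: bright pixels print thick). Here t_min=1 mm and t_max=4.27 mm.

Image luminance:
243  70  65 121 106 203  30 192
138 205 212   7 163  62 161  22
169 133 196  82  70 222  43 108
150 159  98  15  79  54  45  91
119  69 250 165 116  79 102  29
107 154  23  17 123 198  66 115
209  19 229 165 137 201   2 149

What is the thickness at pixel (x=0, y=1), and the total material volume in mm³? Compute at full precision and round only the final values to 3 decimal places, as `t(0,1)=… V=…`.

t(0,1)=2.770 V=175.721

span = t_max - t_min = 4.27 - 1 = 3.270
L(0,1) = 138, L_eff = 1 - 138/255 = 0.458824 (inverted)
t(0,1) = 4.27 - 3.270·0.458824 = 2.770
Σt over all 7·8 pixels = 1190713/8500 ≈ 140.0838824
V = pitch²·Σt = 1.12²·1190713/8500 = 175.721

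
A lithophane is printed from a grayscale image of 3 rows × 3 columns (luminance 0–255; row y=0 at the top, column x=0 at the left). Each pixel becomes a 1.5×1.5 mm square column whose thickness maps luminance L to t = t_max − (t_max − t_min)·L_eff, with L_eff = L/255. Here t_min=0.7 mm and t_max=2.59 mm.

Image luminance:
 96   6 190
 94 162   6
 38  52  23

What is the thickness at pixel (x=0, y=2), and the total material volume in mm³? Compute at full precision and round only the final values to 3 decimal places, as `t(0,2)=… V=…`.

t(0,2)=2.308 V=41.324

span = t_max - t_min = 2.59 - 0.7 = 1.890
L(0,2) = 38, L_eff = 38/255 = 0.149020
t(0,2) = 2.59 - 1.890·0.149020 = 2.308
Σt over all 3·3 pixels = 78057/4250 ≈ 18.3663529
V = pitch²·Σt = 1.5²·78057/4250 = 41.324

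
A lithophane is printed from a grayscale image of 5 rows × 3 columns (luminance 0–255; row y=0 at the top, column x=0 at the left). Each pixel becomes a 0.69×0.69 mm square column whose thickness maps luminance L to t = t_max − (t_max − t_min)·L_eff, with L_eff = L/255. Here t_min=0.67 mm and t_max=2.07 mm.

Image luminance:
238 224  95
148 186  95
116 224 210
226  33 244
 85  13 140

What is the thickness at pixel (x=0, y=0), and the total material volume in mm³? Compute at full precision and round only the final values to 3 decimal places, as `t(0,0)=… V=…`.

span = t_max - t_min = 2.07 - 0.67 = 1.400
L(0,0) = 238, L_eff = 238/255 = 0.933333
t(0,0) = 2.07 - 1.400·0.933333 = 0.763
Σt over all 5·3 pixels = 31533/1700 ≈ 18.5488235
V = pitch²·Σt = 0.69²·31533/1700 = 8.831

t(0,0)=0.763 V=8.831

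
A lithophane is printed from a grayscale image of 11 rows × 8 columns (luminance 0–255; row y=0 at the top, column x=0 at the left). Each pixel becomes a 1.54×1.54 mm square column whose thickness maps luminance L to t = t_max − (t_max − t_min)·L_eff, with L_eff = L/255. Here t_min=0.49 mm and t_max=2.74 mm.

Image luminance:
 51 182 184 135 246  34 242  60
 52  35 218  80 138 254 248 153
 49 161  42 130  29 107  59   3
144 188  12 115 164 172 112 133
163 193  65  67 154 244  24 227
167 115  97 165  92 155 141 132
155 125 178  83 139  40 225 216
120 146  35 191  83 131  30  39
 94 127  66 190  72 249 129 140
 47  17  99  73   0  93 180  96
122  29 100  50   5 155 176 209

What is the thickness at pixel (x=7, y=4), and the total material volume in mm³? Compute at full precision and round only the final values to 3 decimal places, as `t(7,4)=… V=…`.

span = t_max - t_min = 2.74 - 0.49 = 2.250
L(7,4) = 227, L_eff = 227/255 = 0.890196
t(7,4) = 2.74 - 2.250·0.890196 = 0.737
Σt over all 11·8 pixels = 251099/1700 ≈ 147.7052941
V = pitch²·Σt = 1.54²·251099/1700 = 350.298

t(7,4)=0.737 V=350.298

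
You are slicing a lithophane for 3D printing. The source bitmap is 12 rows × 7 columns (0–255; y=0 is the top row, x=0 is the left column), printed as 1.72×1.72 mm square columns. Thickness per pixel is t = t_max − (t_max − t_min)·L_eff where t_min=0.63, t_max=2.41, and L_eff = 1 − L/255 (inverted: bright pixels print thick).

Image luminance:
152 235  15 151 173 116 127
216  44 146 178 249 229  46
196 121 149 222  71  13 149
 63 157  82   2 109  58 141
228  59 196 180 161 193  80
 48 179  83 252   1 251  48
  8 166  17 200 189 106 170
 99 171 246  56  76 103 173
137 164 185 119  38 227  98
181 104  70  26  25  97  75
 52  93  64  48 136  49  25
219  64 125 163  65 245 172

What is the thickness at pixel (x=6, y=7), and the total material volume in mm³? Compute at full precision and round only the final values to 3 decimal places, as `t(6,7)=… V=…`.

t(6,7)=1.838 V=371.637

span = t_max - t_min = 2.41 - 0.63 = 1.780
L(6,7) = 173, L_eff = 1 - 173/255 = 0.321569 (inverted)
t(6,7) = 2.41 - 1.780·0.321569 = 1.838
Σt over all 12·7 pixels = 320333/2550 ≈ 125.6207843
V = pitch²·Σt = 1.72²·320333/2550 = 371.637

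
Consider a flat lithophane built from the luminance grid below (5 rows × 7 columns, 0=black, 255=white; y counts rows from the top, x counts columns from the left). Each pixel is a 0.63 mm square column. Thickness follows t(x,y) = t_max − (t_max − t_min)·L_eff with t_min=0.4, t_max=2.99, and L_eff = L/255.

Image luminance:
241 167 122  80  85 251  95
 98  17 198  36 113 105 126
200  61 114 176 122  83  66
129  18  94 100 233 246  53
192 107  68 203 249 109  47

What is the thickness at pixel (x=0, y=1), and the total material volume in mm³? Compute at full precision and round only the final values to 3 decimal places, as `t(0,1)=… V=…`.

t(0,1)=1.995 V=23.782

span = t_max - t_min = 2.99 - 0.4 = 2.590
L(0,1) = 98, L_eff = 98/255 = 0.384314
t(0,1) = 2.99 - 2.590·0.384314 = 1.995
Σt over all 5·7 pixels = 509313/8500 ≈ 59.9191765
V = pitch²·Σt = 0.63²·509313/8500 = 23.782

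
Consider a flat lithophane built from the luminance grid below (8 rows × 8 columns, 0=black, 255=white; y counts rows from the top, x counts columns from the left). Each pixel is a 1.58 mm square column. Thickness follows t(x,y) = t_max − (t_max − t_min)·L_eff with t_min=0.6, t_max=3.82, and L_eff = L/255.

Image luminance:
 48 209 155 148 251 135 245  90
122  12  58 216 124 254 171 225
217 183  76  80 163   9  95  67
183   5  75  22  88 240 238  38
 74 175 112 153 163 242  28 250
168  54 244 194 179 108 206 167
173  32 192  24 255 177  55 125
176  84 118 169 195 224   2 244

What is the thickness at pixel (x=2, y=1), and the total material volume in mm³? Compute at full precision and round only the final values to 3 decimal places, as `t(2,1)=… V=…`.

span = t_max - t_min = 3.82 - 0.6 = 3.220
L(2,1) = 58, L_eff = 58/255 = 0.227451
t(2,1) = 3.82 - 3.220·0.227451 = 3.088
Σt over all 8·8 pixels = 833738/6375 ≈ 130.7824314
V = pitch²·Σt = 1.58²·833738/6375 = 326.485

t(2,1)=3.088 V=326.485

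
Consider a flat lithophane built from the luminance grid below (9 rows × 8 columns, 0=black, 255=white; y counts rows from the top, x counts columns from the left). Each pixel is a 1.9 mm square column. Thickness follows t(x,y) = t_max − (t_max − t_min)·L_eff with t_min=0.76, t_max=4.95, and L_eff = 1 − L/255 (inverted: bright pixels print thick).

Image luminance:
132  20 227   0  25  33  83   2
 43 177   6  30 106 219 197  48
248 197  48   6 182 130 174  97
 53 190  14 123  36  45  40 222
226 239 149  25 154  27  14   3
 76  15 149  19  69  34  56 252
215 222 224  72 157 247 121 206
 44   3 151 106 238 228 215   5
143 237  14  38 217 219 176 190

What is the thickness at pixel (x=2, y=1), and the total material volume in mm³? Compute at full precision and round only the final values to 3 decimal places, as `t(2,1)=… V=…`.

t(2,1)=0.859 V=692.720

span = t_max - t_min = 4.95 - 0.76 = 4.190
L(2,1) = 6, L_eff = 1 - 6/255 = 0.976471 (inverted)
t(2,1) = 4.95 - 4.190·0.976471 = 0.859
Σt over all 9·8 pixels = 1223293/6375 ≈ 191.8890980
V = pitch²·Σt = 1.9²·1223293/6375 = 692.720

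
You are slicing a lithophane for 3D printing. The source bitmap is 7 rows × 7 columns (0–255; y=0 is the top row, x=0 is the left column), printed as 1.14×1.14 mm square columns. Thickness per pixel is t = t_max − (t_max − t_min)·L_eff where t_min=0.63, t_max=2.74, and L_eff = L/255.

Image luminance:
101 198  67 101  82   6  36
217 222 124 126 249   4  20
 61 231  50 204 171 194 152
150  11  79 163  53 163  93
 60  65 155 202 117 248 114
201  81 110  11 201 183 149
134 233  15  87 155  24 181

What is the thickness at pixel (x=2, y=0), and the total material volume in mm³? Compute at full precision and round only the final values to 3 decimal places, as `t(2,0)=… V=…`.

t(2,0)=2.186 V=109.382

span = t_max - t_min = 2.74 - 0.63 = 2.110
L(2,0) = 67, L_eff = 67/255 = 0.262745
t(2,0) = 2.74 - 2.110·0.262745 = 2.186
Σt over all 7·7 pixels = 178853/2125 ≈ 84.1661176
V = pitch²·Σt = 1.14²·178853/2125 = 109.382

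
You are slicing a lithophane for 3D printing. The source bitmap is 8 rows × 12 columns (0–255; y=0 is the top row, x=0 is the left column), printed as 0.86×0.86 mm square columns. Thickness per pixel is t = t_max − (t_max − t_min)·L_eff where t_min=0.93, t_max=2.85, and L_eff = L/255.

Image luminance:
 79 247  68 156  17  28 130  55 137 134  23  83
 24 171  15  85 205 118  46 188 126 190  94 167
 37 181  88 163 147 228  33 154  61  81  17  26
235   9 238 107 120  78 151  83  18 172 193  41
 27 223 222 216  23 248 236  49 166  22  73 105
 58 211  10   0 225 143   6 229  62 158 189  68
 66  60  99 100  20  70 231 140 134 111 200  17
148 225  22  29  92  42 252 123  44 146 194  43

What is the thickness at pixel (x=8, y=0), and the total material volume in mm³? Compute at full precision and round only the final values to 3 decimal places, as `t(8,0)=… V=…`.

span = t_max - t_min = 2.85 - 0.93 = 1.920
L(8,0) = 137, L_eff = 137/255 = 0.537255
t(8,0) = 2.85 - 1.920·0.537255 = 1.818
Σt over all 8·12 pixels = 408216/2125 ≈ 192.1016471
V = pitch²·Σt = 0.86²·408216/2125 = 142.078

t(8,0)=1.818 V=142.078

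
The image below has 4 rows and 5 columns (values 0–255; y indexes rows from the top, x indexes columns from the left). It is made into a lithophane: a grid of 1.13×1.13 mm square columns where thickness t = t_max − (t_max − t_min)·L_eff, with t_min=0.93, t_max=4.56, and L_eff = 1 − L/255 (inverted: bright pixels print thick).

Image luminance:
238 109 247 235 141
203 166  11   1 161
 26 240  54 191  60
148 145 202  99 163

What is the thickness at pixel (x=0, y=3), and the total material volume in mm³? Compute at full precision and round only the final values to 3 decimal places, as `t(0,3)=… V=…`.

t(0,3)=3.037 V=75.373

span = t_max - t_min = 4.56 - 0.93 = 3.630
L(0,3) = 148, L_eff = 1 - 148/255 = 0.419608 (inverted)
t(0,3) = 4.56 - 3.630·0.419608 = 3.037
Σt over all 4·5 pixels = 25087/425 ≈ 59.0282353
V = pitch²·Σt = 1.13²·25087/425 = 75.373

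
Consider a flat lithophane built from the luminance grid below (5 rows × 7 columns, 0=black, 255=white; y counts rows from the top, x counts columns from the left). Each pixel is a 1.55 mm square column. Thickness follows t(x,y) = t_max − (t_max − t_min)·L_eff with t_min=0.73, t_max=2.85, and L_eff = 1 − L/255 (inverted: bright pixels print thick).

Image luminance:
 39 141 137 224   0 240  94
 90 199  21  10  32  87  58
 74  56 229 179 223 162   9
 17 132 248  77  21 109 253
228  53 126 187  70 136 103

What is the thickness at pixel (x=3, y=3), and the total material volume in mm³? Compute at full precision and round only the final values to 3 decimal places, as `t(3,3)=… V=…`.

t(3,3)=1.370 V=142.557

span = t_max - t_min = 2.85 - 0.73 = 2.120
L(3,3) = 77, L_eff = 1 - 77/255 = 0.698039 (inverted)
t(3,3) = 2.85 - 2.120·0.698039 = 1.370
Σt over all 5·7 pixels = 1513093/25500 ≈ 59.3369804
V = pitch²·Σt = 1.55²·1513093/25500 = 142.557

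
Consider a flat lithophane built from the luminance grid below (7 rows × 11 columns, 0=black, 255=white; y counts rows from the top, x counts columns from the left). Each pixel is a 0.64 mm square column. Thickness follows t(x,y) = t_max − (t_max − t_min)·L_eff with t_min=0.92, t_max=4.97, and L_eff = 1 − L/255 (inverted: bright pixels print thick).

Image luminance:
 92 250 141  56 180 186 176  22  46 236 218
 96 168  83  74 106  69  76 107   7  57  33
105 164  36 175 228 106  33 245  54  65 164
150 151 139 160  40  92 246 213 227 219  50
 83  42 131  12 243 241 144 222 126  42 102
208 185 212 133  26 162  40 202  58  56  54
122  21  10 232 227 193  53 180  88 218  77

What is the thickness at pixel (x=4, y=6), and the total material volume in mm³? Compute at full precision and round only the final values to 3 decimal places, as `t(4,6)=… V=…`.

t(4,6)=4.525 V=92.027

span = t_max - t_min = 4.97 - 0.92 = 4.050
L(4,6) = 227, L_eff = 1 - 227/255 = 0.109804 (inverted)
t(4,6) = 4.97 - 4.050·0.109804 = 4.525
Σt over all 7·11 pixels = 7639/34 ≈ 224.6764706
V = pitch²·Σt = 0.64²·7639/34 = 92.027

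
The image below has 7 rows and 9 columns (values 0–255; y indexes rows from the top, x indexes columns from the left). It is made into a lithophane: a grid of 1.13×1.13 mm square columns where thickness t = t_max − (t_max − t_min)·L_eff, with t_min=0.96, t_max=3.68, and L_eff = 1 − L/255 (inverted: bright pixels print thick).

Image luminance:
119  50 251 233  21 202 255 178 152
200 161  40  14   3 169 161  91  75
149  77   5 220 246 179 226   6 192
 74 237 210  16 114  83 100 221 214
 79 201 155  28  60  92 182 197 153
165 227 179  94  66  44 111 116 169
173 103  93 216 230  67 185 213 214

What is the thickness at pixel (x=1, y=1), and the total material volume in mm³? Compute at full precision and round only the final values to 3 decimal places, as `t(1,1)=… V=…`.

span = t_max - t_min = 3.68 - 0.96 = 2.720
L(1,1) = 161, L_eff = 1 - 161/255 = 0.368627 (inverted)
t(1,1) = 3.68 - 2.720·0.368627 = 2.677
Σt over all 7·9 pixels = 57704/375 ≈ 153.8773333
V = pitch²·Σt = 1.13²·57704/375 = 196.486

t(1,1)=2.677 V=196.486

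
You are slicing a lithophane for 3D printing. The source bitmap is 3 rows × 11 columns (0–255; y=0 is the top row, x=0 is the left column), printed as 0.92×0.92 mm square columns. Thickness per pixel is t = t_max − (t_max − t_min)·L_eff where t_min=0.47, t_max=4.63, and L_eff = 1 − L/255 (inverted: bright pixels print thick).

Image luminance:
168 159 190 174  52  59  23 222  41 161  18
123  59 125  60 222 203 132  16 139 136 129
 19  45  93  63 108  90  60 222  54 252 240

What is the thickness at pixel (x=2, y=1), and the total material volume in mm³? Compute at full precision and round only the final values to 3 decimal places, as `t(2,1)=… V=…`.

t(2,1)=2.509 V=66.385

span = t_max - t_min = 4.63 - 0.47 = 4.160
L(2,1) = 125, L_eff = 1 - 125/255 = 0.509804 (inverted)
t(2,1) = 4.63 - 4.160·0.509804 = 2.509
Σt over all 3·11 pixels = 2000017/25500 ≈ 78.4320392
V = pitch²·Σt = 0.92²·2000017/25500 = 66.385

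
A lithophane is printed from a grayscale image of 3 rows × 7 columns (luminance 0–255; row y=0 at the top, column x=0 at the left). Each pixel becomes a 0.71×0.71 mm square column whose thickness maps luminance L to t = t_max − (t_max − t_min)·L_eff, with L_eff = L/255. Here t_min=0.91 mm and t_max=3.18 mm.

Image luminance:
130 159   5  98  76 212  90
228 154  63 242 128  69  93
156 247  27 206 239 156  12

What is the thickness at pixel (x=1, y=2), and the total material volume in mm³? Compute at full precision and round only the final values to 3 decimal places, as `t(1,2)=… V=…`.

span = t_max - t_min = 3.18 - 0.91 = 2.270
L(1,2) = 247, L_eff = 247/255 = 0.968627
t(1,2) = 3.18 - 2.270·0.968627 = 0.981
Σt over all 3·7 pixels = 17826/425 ≈ 41.9435294
V = pitch²·Σt = 0.71²·17826/425 = 21.144

t(1,2)=0.981 V=21.144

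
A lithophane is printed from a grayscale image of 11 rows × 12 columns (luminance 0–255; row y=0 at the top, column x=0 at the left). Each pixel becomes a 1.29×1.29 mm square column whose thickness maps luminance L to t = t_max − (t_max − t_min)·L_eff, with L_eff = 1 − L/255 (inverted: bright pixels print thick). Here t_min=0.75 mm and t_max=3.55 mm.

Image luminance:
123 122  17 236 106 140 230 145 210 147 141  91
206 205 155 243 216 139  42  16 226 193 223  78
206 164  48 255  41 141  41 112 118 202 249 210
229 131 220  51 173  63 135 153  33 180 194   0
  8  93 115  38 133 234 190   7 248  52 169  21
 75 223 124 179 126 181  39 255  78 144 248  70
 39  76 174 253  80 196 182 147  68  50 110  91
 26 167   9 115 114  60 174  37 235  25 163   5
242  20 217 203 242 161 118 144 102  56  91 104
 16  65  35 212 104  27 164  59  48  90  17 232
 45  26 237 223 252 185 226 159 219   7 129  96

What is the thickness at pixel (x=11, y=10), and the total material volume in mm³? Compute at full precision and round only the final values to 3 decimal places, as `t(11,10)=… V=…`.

t(11,10)=1.804 V=479.361

span = t_max - t_min = 3.55 - 0.75 = 2.800
L(11,10) = 96, L_eff = 1 - 96/255 = 0.623529 (inverted)
t(11,10) = 3.55 - 2.800·0.623529 = 1.804
Σt over all 11·12 pixels = 367277/1275 ≈ 288.0603922
V = pitch²·Σt = 1.29²·367277/1275 = 479.361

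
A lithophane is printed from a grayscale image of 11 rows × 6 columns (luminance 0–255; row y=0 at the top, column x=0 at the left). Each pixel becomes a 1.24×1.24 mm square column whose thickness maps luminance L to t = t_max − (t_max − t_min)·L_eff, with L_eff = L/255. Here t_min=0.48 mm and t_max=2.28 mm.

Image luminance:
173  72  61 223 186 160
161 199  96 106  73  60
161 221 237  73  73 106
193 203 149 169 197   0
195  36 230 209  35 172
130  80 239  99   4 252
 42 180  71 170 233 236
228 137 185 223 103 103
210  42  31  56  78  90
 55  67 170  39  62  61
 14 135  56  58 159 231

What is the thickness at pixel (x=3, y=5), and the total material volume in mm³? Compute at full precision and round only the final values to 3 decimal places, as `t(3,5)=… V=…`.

span = t_max - t_min = 2.28 - 0.48 = 1.800
L(3,5) = 99, L_eff = 99/255 = 0.388235
t(3,5) = 2.28 - 1.800·0.388235 = 1.581
Σt over all 11·6 pixels = 7656/85 ≈ 90.0705882
V = pitch²·Σt = 1.24²·7656/85 = 138.493

t(3,5)=1.581 V=138.493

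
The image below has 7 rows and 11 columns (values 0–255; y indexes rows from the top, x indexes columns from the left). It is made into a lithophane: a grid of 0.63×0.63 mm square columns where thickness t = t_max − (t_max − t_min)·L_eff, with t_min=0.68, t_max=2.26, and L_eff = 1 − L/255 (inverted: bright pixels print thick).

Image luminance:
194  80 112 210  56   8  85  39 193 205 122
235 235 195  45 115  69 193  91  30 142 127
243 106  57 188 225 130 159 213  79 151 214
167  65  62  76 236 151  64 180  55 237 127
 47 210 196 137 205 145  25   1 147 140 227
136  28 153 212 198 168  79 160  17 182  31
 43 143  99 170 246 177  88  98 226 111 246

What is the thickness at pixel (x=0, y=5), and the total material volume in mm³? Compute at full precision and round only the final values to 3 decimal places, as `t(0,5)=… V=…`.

t(0,5)=1.523 V=46.498

span = t_max - t_min = 2.26 - 0.68 = 1.580
L(0,5) = 136, L_eff = 1 - 136/255 = 0.466667 (inverted)
t(0,5) = 2.26 - 1.580·0.466667 = 1.523
Σt over all 7·11 pixels = 1493693/12750 ≈ 117.1523922
V = pitch²·Σt = 0.63²·1493693/12750 = 46.498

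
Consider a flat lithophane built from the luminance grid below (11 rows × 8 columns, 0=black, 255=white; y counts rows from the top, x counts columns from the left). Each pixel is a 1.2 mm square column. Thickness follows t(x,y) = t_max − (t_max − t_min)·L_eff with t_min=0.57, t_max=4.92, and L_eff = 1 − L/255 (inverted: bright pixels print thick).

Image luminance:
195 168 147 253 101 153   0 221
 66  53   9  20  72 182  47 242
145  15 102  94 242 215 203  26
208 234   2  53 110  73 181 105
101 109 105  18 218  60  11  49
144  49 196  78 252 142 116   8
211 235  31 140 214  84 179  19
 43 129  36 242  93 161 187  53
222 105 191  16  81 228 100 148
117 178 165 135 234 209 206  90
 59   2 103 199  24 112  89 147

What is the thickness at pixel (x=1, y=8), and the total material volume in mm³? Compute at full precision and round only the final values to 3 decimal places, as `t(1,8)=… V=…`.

span = t_max - t_min = 4.92 - 0.57 = 4.350
L(1,8) = 105, L_eff = 1 - 105/255 = 0.588235 (inverted)
t(1,8) = 4.92 - 4.350·0.588235 = 2.361
Σt over all 11·8 pixels = 199381/850 ≈ 234.5658824
V = pitch²·Σt = 1.2²·199381/850 = 337.775

t(1,8)=2.361 V=337.775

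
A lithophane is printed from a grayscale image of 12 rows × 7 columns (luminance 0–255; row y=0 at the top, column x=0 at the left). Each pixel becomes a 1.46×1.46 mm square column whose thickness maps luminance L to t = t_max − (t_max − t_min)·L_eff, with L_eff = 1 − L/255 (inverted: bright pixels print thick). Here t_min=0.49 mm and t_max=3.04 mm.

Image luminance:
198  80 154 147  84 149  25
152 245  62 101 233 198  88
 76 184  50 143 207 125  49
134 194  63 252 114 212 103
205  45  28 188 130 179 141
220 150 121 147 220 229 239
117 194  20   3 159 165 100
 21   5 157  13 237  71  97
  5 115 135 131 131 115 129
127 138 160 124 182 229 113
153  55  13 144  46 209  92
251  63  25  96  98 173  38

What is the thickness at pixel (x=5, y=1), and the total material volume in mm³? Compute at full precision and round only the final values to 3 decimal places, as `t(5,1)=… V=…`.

span = t_max - t_min = 3.04 - 0.49 = 2.550
L(5,1) = 198, L_eff = 1 - 198/255 = 0.223529 (inverted)
t(5,1) = 3.04 - 2.550·0.223529 = 2.470
Σt over all 12·7 pixels = 148.29
V = pitch²·Σt = 1.46²·148.29 = 316.095

t(5,1)=2.470 V=316.095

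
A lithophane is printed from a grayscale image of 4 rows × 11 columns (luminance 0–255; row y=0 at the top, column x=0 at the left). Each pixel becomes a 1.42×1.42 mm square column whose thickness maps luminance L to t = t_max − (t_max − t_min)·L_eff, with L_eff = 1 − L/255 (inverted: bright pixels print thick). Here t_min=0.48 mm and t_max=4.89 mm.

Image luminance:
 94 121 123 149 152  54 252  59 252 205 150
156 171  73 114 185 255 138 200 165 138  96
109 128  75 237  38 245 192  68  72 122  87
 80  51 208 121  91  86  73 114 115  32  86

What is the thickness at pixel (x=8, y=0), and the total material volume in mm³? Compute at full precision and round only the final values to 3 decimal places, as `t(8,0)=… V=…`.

span = t_max - t_min = 4.89 - 0.48 = 4.410
L(8,0) = 252, L_eff = 1 - 252/255 = 0.011765 (inverted)
t(8,0) = 4.89 - 4.410·0.011765 = 4.838
Σt over all 4·11 pixels = 255531/2125 ≈ 120.2498824
V = pitch²·Σt = 1.42²·255531/2125 = 242.472

t(8,0)=4.838 V=242.472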